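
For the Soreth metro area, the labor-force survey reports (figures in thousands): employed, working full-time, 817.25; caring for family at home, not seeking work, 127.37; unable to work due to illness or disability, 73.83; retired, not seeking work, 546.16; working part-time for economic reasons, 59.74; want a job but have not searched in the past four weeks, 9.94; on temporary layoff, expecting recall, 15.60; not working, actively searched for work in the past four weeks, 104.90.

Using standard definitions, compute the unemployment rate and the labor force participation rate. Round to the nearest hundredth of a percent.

Employed = 817.25 + 59.74 = 876.99 thousand (anyone who worked, including part-time for economic reasons, counts as employed).
Unemployed = 15.60 + 104.90 = 120.50 thousand (jobless and actively searching, or on temporary layoff).
Labor force = 876.99 + 120.50 = 997.49 thousand.
Not in labor force = 127.37 + 73.83 + 546.16 + 9.94 = 757.30 thousand (those not working and not actively searching are outside the labor force — including those who want a job but have given up searching).
Civilian working-age population = 997.49 + 757.30 = 1,754.79 thousand.
Unemployment rate = 120.50 / 997.49 = 12.08%.
Labor force participation rate = 997.49 / 1,754.79 = 56.84%.

Unemployment rate ≈ 12.08%; labor force participation rate ≈ 56.84%.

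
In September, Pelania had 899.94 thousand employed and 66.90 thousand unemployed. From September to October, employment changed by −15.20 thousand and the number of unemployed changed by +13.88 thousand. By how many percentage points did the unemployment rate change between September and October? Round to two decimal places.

September: labor force = 899.94 + 66.90 = 966.84; u = 66.90/966.84 = 6.92%.
October: labor force = 884.74 + 80.78 = 965.52; u = 80.78/965.52 = 8.37%.
Change = 8.37% − 6.92% = +1.45 pp.

The unemployment rate changed by +1.45 percentage points.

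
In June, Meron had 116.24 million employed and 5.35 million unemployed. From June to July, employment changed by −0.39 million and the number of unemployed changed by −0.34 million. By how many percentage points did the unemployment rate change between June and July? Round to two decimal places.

June: labor force = 116.24 + 5.35 = 121.59; u = 5.35/121.59 = 4.40%.
July: labor force = 115.85 + 5.01 = 120.86; u = 5.01/120.86 = 4.15%.
Change = 4.15% − 4.40% = −0.25 pp.

The unemployment rate changed by −0.25 percentage points.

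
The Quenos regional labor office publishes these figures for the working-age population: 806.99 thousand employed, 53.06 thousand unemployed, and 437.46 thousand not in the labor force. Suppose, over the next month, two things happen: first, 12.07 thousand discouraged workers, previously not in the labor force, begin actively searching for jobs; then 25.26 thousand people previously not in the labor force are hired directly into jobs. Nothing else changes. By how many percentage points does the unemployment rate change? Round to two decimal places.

Initially, labor force = 806.99 + 53.06 = 860.05 thousand, so u = 53.06/860.05 = 6.17%.
After the first change, unemployed and labor force both rise by 12.07 → E = 806.99, U = 65.13, labor force = 872.12 thousand.
After the second change, employed and labor force both rise by 25.26; unemployed unchanged → E = 832.25, U = 65.13, labor force = 897.38 thousand.
New unemployment rate = 65.13 / 897.38 = 7.26%.
Change = 7.26% − 6.17% = +1.09 percentage points.

The unemployment rate changes by +1.09 percentage points.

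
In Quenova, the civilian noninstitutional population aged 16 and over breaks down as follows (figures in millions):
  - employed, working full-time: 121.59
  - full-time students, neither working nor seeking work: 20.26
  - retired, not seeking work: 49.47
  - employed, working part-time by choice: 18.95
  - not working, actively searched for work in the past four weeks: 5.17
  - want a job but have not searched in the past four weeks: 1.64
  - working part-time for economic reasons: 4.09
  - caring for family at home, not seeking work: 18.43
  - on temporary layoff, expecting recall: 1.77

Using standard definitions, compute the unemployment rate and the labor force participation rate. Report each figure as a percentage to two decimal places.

Unemployment rate ≈ 4.58%; labor force participation rate ≈ 62.80%.

Employed = 121.59 + 18.95 + 4.09 = 144.63 million (anyone who worked, including part-time for economic reasons, counts as employed).
Unemployed = 5.17 + 1.77 = 6.94 million (jobless and actively searching, or on temporary layoff).
Labor force = 144.63 + 6.94 = 151.57 million.
Not in labor force = 20.26 + 49.47 + 1.64 + 18.43 = 89.80 million (those not working and not actively searching are outside the labor force — including those who want a job but have given up searching).
Civilian working-age population = 151.57 + 89.80 = 241.37 million.
Unemployment rate = 6.94 / 151.57 = 4.58%.
Labor force participation rate = 151.57 / 241.37 = 62.80%.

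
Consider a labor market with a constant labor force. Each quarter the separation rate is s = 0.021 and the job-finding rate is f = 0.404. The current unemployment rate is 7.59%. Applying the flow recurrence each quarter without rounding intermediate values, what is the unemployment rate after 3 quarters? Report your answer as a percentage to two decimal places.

Unemployment rate after three quarters ≈ 5.44%.

With a fixed labor force, u_{t+1} = u_t + s·(1−u_t) − f·u_t = u_t·(1−s−f) + s.
Here 1−s−f = 0.575 and s = 0.021.
u_1 = 0.075900 × 0.575 + 0.021 = 0.064642.
u_2 = 0.064642 × 0.575 + 0.021 = 0.058169.
u_3 = 0.058169 × 0.575 + 0.021 = 0.054447.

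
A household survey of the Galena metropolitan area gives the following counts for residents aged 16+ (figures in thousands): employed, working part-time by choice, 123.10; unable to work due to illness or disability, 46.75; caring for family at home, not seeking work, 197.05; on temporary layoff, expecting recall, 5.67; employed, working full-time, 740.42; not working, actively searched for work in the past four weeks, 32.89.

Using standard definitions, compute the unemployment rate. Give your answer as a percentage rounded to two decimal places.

Unemployment rate ≈ 4.27%.

Employed = 123.10 + 740.42 = 863.52 thousand.
Unemployed = 5.67 + 32.89 = 38.56 thousand (jobless and actively searching, or on temporary layoff).
Labor force = 863.52 + 38.56 = 902.08 thousand.
Unemployment rate = 38.56 / 902.08 = 4.27%.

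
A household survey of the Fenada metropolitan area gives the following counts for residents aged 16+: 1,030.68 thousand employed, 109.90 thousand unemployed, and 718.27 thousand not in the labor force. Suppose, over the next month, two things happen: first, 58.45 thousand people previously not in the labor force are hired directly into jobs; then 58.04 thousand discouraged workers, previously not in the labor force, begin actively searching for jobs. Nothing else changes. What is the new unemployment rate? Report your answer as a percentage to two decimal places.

Initially, labor force = 1,030.68 + 109.90 = 1,140.58 thousand, so u = 109.90/1,140.58 = 9.64%.
After the first change, employed and labor force both rise by 58.45; unemployed unchanged → E = 1,089.13, U = 109.90, labor force = 1,199.03 thousand.
After the second change, unemployed and labor force both rise by 58.04 → E = 1,089.13, U = 167.94, labor force = 1,257.07 thousand.
New unemployment rate = 167.94 / 1,257.07 = 13.36%.

New unemployment rate ≈ 13.36%.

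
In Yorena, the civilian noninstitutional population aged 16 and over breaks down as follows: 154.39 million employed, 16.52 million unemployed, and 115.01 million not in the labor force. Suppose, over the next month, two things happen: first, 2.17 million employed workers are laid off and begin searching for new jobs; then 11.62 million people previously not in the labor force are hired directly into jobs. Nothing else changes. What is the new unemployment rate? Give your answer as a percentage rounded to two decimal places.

Initially, labor force = 154.39 + 16.52 = 170.91 million, so u = 16.52/170.91 = 9.67%.
After the first change, employed falls and unemployed rises by 2.17; labor force unchanged → E = 152.22, U = 18.69, labor force = 170.91 million.
After the second change, employed and labor force both rise by 11.62; unemployed unchanged → E = 163.84, U = 18.69, labor force = 182.53 million.
New unemployment rate = 18.69 / 182.53 = 10.24%.

New unemployment rate ≈ 10.24%.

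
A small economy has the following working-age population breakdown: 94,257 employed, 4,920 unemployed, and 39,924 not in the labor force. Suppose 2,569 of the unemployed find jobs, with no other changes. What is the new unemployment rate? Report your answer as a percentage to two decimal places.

Initially, labor force = 94,257 + 4,920 = 99,177, so u = 4,920/99,177 = 4.96%.
After the change, unemployed falls and employed rises by 2,569; labor force unchanged → E = 96,826, U = 2,351, labor force = 99,177.
New unemployment rate = 2,351 / 99,177 = 2.37%.

New unemployment rate ≈ 2.37%.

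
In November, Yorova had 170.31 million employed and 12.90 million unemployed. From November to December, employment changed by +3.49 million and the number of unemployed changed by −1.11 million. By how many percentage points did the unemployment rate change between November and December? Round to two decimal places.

November: labor force = 170.31 + 12.90 = 183.21; u = 12.90/183.21 = 7.04%.
December: labor force = 173.80 + 11.79 = 185.59; u = 11.79/185.59 = 6.35%.
Change = 6.35% − 7.04% = −0.69 pp.

The unemployment rate changed by −0.69 percentage points.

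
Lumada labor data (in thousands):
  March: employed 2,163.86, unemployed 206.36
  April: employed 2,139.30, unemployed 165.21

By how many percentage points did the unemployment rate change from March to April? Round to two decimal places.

The unemployment rate changed by −1.54 percentage points.

March: labor force = 2,163.86 + 206.36 = 2,370.22; u = 206.36/2,370.22 = 8.71%.
April: labor force = 2,139.30 + 165.21 = 2,304.51; u = 165.21/2,304.51 = 7.17%.
Change = 7.17% − 8.71% = −1.54 pp.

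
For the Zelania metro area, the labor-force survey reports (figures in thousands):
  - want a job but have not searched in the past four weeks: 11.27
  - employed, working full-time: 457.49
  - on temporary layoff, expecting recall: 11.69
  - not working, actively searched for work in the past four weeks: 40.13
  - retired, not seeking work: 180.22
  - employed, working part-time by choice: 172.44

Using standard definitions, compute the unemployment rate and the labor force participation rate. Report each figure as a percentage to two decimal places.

Employed = 457.49 + 172.44 = 629.93 thousand.
Unemployed = 11.69 + 40.13 = 51.82 thousand (jobless and actively searching, or on temporary layoff).
Labor force = 629.93 + 51.82 = 681.75 thousand.
Not in labor force = 11.27 + 180.22 = 191.49 thousand (those not working and not actively searching are outside the labor force — including those who want a job but have given up searching).
Civilian working-age population = 681.75 + 191.49 = 873.24 thousand.
Unemployment rate = 51.82 / 681.75 = 7.60%.
Labor force participation rate = 681.75 / 873.24 = 78.07%.

Unemployment rate ≈ 7.60%; labor force participation rate ≈ 78.07%.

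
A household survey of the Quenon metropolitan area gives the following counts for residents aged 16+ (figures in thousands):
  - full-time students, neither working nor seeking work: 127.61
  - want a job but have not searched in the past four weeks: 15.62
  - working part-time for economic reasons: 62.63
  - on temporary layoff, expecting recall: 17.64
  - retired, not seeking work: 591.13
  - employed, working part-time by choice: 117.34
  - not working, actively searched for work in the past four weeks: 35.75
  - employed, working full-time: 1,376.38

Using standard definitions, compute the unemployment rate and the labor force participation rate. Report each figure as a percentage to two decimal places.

Unemployment rate ≈ 3.32%; labor force participation rate ≈ 68.67%.

Employed = 62.63 + 117.34 + 1,376.38 = 1,556.35 thousand (anyone who worked, including part-time for economic reasons, counts as employed).
Unemployed = 17.64 + 35.75 = 53.39 thousand (jobless and actively searching, or on temporary layoff).
Labor force = 1,556.35 + 53.39 = 1,609.74 thousand.
Not in labor force = 127.61 + 15.62 + 591.13 = 734.36 thousand (those not working and not actively searching are outside the labor force — including those who want a job but have given up searching).
Civilian working-age population = 1,609.74 + 734.36 = 2,344.10 thousand.
Unemployment rate = 53.39 / 1,609.74 = 3.32%.
Labor force participation rate = 1,609.74 / 2,344.10 = 68.67%.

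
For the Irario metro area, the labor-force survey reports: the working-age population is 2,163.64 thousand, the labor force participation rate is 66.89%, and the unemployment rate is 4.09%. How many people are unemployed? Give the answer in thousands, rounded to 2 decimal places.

About 59.19 thousand are unemployed.

Labor force = 0.6689 × 2,163.64 = 1,447.26 thousand.
Unemployed = 0.0409 × 1,447.26 ≈ 59.19 thousand.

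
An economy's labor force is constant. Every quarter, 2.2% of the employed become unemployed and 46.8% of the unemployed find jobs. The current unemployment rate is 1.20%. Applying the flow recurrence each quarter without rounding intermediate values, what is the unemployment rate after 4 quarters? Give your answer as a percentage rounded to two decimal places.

With a fixed labor force, u_{t+1} = u_t + s·(1−u_t) − f·u_t = u_t·(1−s−f) + s.
Here 1−s−f = 0.510 and s = 0.022.
u_1 = 0.012000 × 0.510 + 0.022 = 0.028120.
u_2 = 0.028120 × 0.510 + 0.022 = 0.036341.
u_3 = 0.036341 × 0.510 + 0.022 = 0.040534.
u_4 = 0.040534 × 0.510 + 0.022 = 0.042672.

Unemployment rate after four quarters ≈ 4.27%.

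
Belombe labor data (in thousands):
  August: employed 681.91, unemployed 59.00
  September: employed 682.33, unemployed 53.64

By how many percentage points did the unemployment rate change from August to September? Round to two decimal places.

The unemployment rate changed by −0.67 percentage points.

August: labor force = 681.91 + 59.00 = 740.91; u = 59.00/740.91 = 7.96%.
September: labor force = 682.33 + 53.64 = 735.97; u = 53.64/735.97 = 7.29%.
Change = 7.29% − 7.96% = −0.67 pp.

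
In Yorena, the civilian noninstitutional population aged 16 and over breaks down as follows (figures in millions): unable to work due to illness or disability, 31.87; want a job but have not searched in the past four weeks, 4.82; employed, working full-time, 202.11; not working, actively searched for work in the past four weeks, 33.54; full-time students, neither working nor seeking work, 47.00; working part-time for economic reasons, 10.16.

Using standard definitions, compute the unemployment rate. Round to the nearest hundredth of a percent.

Employed = 202.11 + 10.16 = 212.27 million (anyone who worked, including part-time for economic reasons, counts as employed).
Unemployed = 33.54 million.
Labor force = 212.27 + 33.54 = 245.81 million.
Unemployment rate = 33.54 / 245.81 = 13.64%.

Unemployment rate ≈ 13.64%.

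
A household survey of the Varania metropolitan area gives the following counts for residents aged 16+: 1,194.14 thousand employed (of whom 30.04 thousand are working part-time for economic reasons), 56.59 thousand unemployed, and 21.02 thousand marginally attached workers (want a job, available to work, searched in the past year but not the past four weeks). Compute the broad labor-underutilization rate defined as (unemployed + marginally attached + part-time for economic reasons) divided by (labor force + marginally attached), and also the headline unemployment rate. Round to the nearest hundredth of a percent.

Labor force = 1,194.14 + 56.59 = 1,250.73 thousand.
Numerator = 56.59 + 21.02 + 30.04 = 107.65 thousand.
Denominator = 1,250.73 + 21.02 = 1,271.75 thousand.
Broad rate = 107.65 / 1,271.75 = 8.46%.
Headline unemployment rate = 56.59 / 1,250.73 = 4.52%.

Broad underutilization rate ≈ 8.46%; headline unemployment rate ≈ 4.52%.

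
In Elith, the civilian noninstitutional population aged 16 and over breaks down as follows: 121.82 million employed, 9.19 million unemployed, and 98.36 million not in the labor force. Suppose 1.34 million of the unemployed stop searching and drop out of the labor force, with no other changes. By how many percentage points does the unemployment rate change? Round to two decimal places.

The unemployment rate changes by −0.96 percentage points.

Initially, labor force = 121.82 + 9.19 = 131.01 million, so u = 9.19/131.01 = 7.01%.
After the change, unemployed and labor force both fall by 1.34 → E = 121.82, U = 7.85, labor force = 129.67 million.
New unemployment rate = 7.85 / 129.67 = 6.05%.
Change = 6.05% − 7.01% = −0.96 percentage points.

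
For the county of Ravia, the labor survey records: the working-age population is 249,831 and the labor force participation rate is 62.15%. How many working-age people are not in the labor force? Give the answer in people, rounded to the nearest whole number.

About 94,561 are not in the labor force.

Share not in the labor force = 1 − 0.6215 = 0.3785.
Not in labor force = 0.3785 × 249,831 ≈ 94,561.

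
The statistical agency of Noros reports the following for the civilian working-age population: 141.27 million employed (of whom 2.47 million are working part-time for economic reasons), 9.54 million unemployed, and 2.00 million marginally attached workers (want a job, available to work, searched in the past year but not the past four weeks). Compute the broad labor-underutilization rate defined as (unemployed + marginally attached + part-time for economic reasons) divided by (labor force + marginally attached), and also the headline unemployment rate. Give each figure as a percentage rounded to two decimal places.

Broad underutilization rate ≈ 9.17%; headline unemployment rate ≈ 6.33%.

Labor force = 141.27 + 9.54 = 150.81 million.
Numerator = 9.54 + 2.00 + 2.47 = 14.01 million.
Denominator = 150.81 + 2.00 = 152.81 million.
Broad rate = 14.01 / 152.81 = 9.17%.
Headline unemployment rate = 9.54 / 150.81 = 6.33%.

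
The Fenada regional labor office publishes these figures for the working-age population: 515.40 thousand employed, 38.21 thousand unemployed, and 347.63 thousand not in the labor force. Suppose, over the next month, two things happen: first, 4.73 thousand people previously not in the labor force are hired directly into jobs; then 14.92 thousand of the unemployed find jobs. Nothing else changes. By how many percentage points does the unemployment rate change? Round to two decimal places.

Initially, labor force = 515.40 + 38.21 = 553.61 thousand, so u = 38.21/553.61 = 6.90%.
After the first change, employed and labor force both rise by 4.73; unemployed unchanged → E = 520.13, U = 38.21, labor force = 558.34 thousand.
After the second change, unemployed falls and employed rises by 14.92; labor force unchanged → E = 535.05, U = 23.29, labor force = 558.34 thousand.
New unemployment rate = 23.29 / 558.34 = 4.17%.
Change = 4.17% − 6.90% = −2.73 percentage points.

The unemployment rate changes by −2.73 percentage points.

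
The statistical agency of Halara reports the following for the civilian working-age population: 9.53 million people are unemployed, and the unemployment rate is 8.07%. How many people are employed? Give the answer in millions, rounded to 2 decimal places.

About 108.56 million are employed.

Labor force = U / u = 9.53 / 0.0807 ≈ 118.09 million.
Employed = labor force − unemployed = 118.09 − 9.53 = 108.56 million.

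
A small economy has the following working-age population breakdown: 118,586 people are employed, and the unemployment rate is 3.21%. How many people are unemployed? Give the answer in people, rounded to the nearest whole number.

Let U be the number unemployed. The labor force is E + U, and U/(E+U) = 0.0321.
So U = 0.0321 × 118,586 / (1 − 0.0321) = 3806.61 / 0.9679 ≈ 3,933.

About 3,933 are unemployed.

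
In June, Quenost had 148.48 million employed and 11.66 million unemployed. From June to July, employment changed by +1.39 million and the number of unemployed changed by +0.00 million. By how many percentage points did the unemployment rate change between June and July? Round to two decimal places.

The unemployment rate changed by −0.06 percentage points.

June: labor force = 148.48 + 11.66 = 160.14; u = 11.66/160.14 = 7.28%.
July: labor force = 149.87 + 11.66 = 161.53; u = 11.66/161.53 = 7.22%.
Change = 7.22% − 7.28% = −0.06 pp.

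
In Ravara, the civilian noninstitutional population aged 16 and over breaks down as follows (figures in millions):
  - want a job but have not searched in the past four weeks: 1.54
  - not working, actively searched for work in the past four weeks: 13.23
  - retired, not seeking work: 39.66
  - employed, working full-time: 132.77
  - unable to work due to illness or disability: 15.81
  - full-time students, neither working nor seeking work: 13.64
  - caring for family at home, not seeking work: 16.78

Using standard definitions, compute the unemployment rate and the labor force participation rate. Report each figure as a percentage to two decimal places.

Employed = 132.77 million.
Unemployed = 13.23 million.
Labor force = 132.77 + 13.23 = 146.00 million.
Not in labor force = 1.54 + 39.66 + 15.81 + 13.64 + 16.78 = 87.43 million (those not working and not actively searching are outside the labor force — including those who want a job but have given up searching).
Civilian working-age population = 146.00 + 87.43 = 233.43 million.
Unemployment rate = 13.23 / 146.00 = 9.06%.
Labor force participation rate = 146.00 / 233.43 = 62.55%.

Unemployment rate ≈ 9.06%; labor force participation rate ≈ 62.55%.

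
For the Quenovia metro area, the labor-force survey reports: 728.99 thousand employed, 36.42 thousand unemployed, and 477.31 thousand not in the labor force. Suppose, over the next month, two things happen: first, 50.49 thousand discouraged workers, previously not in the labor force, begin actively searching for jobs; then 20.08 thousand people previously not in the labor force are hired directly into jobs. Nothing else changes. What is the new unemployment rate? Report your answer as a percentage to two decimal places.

Initially, labor force = 728.99 + 36.42 = 765.41 thousand, so u = 36.42/765.41 = 4.76%.
After the first change, unemployed and labor force both rise by 50.49 → E = 728.99, U = 86.91, labor force = 815.90 thousand.
After the second change, employed and labor force both rise by 20.08; unemployed unchanged → E = 749.07, U = 86.91, labor force = 835.98 thousand.
New unemployment rate = 86.91 / 835.98 = 10.40%.

New unemployment rate ≈ 10.40%.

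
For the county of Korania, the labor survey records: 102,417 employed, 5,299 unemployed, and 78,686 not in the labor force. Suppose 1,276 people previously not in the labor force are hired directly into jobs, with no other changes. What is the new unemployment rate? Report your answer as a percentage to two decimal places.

Initially, labor force = 102,417 + 5,299 = 107,716, so u = 5,299/107,716 = 4.92%.
After the change, employed and labor force both rise by 1,276; unemployed unchanged → E = 103,693, U = 5,299, labor force = 108,992.
New unemployment rate = 5,299 / 108,992 = 4.86%.

New unemployment rate ≈ 4.86%.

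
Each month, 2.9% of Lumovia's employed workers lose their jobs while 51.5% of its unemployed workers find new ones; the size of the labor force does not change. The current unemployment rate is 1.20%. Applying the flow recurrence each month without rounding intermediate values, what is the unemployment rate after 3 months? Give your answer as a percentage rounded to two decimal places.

Unemployment rate after three months ≈ 4.94%.

With a fixed labor force, u_{t+1} = u_t + s·(1−u_t) − f·u_t = u_t·(1−s−f) + s.
Here 1−s−f = 0.456 and s = 0.029.
u_1 = 0.012000 × 0.456 + 0.029 = 0.034472.
u_2 = 0.034472 × 0.456 + 0.029 = 0.044719.
u_3 = 0.044719 × 0.456 + 0.029 = 0.049392.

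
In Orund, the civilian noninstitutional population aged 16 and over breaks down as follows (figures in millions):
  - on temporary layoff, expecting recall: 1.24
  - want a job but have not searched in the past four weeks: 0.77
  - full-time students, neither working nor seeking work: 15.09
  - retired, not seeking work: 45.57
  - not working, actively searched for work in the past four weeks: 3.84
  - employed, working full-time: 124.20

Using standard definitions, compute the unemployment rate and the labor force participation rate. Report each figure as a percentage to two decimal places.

Employed = 124.20 million.
Unemployed = 1.24 + 3.84 = 5.08 million (jobless and actively searching, or on temporary layoff).
Labor force = 124.20 + 5.08 = 129.28 million.
Not in labor force = 0.77 + 15.09 + 45.57 = 61.43 million (those not working and not actively searching are outside the labor force — including those who want a job but have given up searching).
Civilian working-age population = 129.28 + 61.43 = 190.71 million.
Unemployment rate = 5.08 / 129.28 = 3.93%.
Labor force participation rate = 129.28 / 190.71 = 67.79%.

Unemployment rate ≈ 3.93%; labor force participation rate ≈ 67.79%.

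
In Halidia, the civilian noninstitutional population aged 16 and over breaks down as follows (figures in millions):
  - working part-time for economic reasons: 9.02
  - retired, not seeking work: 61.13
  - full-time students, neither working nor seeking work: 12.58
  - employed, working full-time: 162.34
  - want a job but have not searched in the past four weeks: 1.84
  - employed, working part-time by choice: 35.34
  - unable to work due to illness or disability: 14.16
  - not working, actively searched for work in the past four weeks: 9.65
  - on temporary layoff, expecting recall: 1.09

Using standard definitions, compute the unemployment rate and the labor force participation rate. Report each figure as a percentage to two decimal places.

Unemployment rate ≈ 4.94%; labor force participation rate ≈ 70.79%.

Employed = 9.02 + 162.34 + 35.34 = 206.70 million (anyone who worked, including part-time for economic reasons, counts as employed).
Unemployed = 9.65 + 1.09 = 10.74 million (jobless and actively searching, or on temporary layoff).
Labor force = 206.70 + 10.74 = 217.44 million.
Not in labor force = 61.13 + 12.58 + 1.84 + 14.16 = 89.71 million (those not working and not actively searching are outside the labor force — including those who want a job but have given up searching).
Civilian working-age population = 217.44 + 89.71 = 307.15 million.
Unemployment rate = 10.74 / 217.44 = 4.94%.
Labor force participation rate = 217.44 / 307.15 = 70.79%.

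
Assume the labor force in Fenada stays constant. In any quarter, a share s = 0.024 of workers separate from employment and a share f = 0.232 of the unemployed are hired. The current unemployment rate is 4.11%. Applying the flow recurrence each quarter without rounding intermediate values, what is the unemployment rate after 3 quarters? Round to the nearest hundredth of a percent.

Unemployment rate after three quarters ≈ 7.21%.

With a fixed labor force, u_{t+1} = u_t + s·(1−u_t) − f·u_t = u_t·(1−s−f) + s.
Here 1−s−f = 0.744 and s = 0.024.
u_1 = 0.041100 × 0.744 + 0.024 = 0.054578.
u_2 = 0.054578 × 0.744 + 0.024 = 0.064606.
u_3 = 0.064606 × 0.744 + 0.024 = 0.072067.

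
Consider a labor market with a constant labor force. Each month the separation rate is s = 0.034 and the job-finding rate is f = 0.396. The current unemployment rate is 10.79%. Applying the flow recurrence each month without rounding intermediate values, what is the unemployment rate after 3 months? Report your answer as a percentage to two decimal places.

With a fixed labor force, u_{t+1} = u_t + s·(1−u_t) − f·u_t = u_t·(1−s−f) + s.
Here 1−s−f = 0.570 and s = 0.034.
u_1 = 0.107900 × 0.570 + 0.034 = 0.095503.
u_2 = 0.095503 × 0.570 + 0.034 = 0.088437.
u_3 = 0.088437 × 0.570 + 0.034 = 0.084409.

Unemployment rate after three months ≈ 8.44%.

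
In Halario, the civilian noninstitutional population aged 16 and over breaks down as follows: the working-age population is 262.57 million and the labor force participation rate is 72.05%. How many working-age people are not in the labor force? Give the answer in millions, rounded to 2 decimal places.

Share not in the labor force = 1 − 0.7205 = 0.2795.
Not in labor force = 0.2795 × 262.57 ≈ 73.39 million.

About 73.39 million are not in the labor force.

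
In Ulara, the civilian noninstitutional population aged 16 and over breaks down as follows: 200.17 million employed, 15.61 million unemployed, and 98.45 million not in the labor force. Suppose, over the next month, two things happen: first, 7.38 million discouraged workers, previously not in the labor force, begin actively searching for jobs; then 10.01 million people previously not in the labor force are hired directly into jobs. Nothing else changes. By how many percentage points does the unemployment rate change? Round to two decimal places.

The unemployment rate changes by +2.63 percentage points.

Initially, labor force = 200.17 + 15.61 = 215.78 million, so u = 15.61/215.78 = 7.23%.
After the first change, unemployed and labor force both rise by 7.38 → E = 200.17, U = 22.99, labor force = 223.16 million.
After the second change, employed and labor force both rise by 10.01; unemployed unchanged → E = 210.18, U = 22.99, labor force = 233.17 million.
New unemployment rate = 22.99 / 233.17 = 9.86%.
Change = 9.86% − 7.23% = +2.63 percentage points.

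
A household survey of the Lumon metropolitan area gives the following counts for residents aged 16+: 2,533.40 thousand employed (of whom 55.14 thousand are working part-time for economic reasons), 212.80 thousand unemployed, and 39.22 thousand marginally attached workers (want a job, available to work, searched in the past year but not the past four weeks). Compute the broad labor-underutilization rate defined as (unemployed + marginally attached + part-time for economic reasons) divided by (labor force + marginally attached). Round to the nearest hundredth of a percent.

Labor force = 2,533.40 + 212.80 = 2,746.20 thousand.
Numerator = 212.80 + 39.22 + 55.14 = 307.16 thousand.
Denominator = 2,746.20 + 39.22 = 2,785.42 thousand.
Broad rate = 307.16 / 2,785.42 = 11.03%.

Broad underutilization rate ≈ 11.03%.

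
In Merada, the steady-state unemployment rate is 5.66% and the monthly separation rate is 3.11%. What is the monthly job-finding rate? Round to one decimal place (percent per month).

Job-finding rate ≈ 51.8% per month.

From u* = s/(s+f): f = s·(1−u)/u.
f = 3.11 × (1 − 0.0566) / 0.0566 = 2.9340 / 0.0566 ≈ 51.8% per month.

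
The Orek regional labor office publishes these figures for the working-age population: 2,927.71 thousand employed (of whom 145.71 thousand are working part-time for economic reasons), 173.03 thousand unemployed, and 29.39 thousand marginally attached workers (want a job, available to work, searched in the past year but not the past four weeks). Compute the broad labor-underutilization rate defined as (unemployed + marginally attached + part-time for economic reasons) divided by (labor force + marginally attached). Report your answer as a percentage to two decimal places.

Labor force = 2,927.71 + 173.03 = 3,100.74 thousand.
Numerator = 173.03 + 29.39 + 145.71 = 348.13 thousand.
Denominator = 3,100.74 + 29.39 = 3,130.13 thousand.
Broad rate = 348.13 / 3,130.13 = 11.12%.

Broad underutilization rate ≈ 11.12%.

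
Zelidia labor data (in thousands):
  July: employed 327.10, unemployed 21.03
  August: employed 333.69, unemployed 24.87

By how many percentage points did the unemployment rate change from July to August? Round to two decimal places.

July: labor force = 327.10 + 21.03 = 348.13; u = 21.03/348.13 = 6.04%.
August: labor force = 333.69 + 24.87 = 358.56; u = 24.87/358.56 = 6.94%.
Change = 6.94% − 6.04% = +0.90 pp.

The unemployment rate changed by +0.90 percentage points.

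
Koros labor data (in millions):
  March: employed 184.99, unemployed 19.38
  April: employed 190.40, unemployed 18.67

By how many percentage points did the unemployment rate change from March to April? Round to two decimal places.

The unemployment rate changed by −0.55 percentage points.

March: labor force = 184.99 + 19.38 = 204.37; u = 19.38/204.37 = 9.48%.
April: labor force = 190.40 + 18.67 = 209.07; u = 18.67/209.07 = 8.93%.
Change = 8.93% − 9.48% = −0.55 pp.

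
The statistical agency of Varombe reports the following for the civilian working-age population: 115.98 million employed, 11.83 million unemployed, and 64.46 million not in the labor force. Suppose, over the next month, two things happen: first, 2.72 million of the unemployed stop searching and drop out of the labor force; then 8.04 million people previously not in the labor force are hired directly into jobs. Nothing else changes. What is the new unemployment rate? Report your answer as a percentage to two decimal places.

Initially, labor force = 115.98 + 11.83 = 127.81 million, so u = 11.83/127.81 = 9.26%.
After the first change, unemployed and labor force both fall by 2.72 → E = 115.98, U = 9.11, labor force = 125.09 million.
After the second change, employed and labor force both rise by 8.04; unemployed unchanged → E = 124.02, U = 9.11, labor force = 133.13 million.
New unemployment rate = 9.11 / 133.13 = 6.84%.

New unemployment rate ≈ 6.84%.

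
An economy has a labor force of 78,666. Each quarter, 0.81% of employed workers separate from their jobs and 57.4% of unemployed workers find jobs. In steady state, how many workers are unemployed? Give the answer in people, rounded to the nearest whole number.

About 1,095 are unemployed in steady state.

Steady-state unemployment rate u* = s/(s+f) = 0.81/(0.81+57.4) = 0.013915.
Unemployed = u* × labor force = 0.013915 × 78,666 ≈ 1,095.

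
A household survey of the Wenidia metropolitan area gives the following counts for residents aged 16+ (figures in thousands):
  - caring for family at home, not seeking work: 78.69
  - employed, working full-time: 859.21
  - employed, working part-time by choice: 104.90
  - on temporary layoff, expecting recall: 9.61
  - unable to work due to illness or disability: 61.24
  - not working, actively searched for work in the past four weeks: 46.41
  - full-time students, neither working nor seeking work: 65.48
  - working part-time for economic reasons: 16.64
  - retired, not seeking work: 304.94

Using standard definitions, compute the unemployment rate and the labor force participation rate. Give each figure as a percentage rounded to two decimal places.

Unemployment rate ≈ 5.40%; labor force participation rate ≈ 67.01%.

Employed = 859.21 + 104.90 + 16.64 = 980.75 thousand (anyone who worked, including part-time for economic reasons, counts as employed).
Unemployed = 9.61 + 46.41 = 56.02 thousand (jobless and actively searching, or on temporary layoff).
Labor force = 980.75 + 56.02 = 1,036.77 thousand.
Not in labor force = 78.69 + 61.24 + 65.48 + 304.94 = 510.35 thousand (those not working and not actively searching are outside the labor force).
Civilian working-age population = 1,036.77 + 510.35 = 1,547.12 thousand.
Unemployment rate = 56.02 / 1,036.77 = 5.40%.
Labor force participation rate = 1,036.77 / 1,547.12 = 67.01%.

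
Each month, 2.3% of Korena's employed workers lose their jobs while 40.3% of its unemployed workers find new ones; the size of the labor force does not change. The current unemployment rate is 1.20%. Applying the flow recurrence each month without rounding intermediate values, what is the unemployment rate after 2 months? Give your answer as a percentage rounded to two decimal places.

Unemployment rate after two months ≈ 4.02%.

With a fixed labor force, u_{t+1} = u_t + s·(1−u_t) − f·u_t = u_t·(1−s−f) + s.
Here 1−s−f = 0.574 and s = 0.023.
u_1 = 0.012000 × 0.574 + 0.023 = 0.029888.
u_2 = 0.029888 × 0.574 + 0.023 = 0.040156.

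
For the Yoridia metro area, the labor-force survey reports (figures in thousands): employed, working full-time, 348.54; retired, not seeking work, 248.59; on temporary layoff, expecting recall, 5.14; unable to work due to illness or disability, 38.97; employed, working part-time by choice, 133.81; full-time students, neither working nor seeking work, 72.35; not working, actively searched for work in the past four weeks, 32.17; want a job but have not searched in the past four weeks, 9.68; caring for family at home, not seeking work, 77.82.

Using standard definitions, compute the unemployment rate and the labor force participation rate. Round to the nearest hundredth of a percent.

Unemployment rate ≈ 7.18%; labor force participation rate ≈ 53.74%.

Employed = 348.54 + 133.81 = 482.35 thousand.
Unemployed = 5.14 + 32.17 = 37.31 thousand (jobless and actively searching, or on temporary layoff).
Labor force = 482.35 + 37.31 = 519.66 thousand.
Not in labor force = 248.59 + 38.97 + 72.35 + 9.68 + 77.82 = 447.41 thousand (those not working and not actively searching are outside the labor force — including those who want a job but have given up searching).
Civilian working-age population = 519.66 + 447.41 = 967.07 thousand.
Unemployment rate = 37.31 / 519.66 = 7.18%.
Labor force participation rate = 519.66 / 967.07 = 53.74%.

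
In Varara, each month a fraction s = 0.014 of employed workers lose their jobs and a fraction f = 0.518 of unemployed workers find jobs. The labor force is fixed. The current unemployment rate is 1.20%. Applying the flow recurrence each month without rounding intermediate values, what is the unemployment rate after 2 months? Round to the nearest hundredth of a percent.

Unemployment rate after two months ≈ 2.32%.

With a fixed labor force, u_{t+1} = u_t + s·(1−u_t) − f·u_t = u_t·(1−s−f) + s.
Here 1−s−f = 0.468 and s = 0.014.
u_1 = 0.012000 × 0.468 + 0.014 = 0.019616.
u_2 = 0.019616 × 0.468 + 0.014 = 0.023180.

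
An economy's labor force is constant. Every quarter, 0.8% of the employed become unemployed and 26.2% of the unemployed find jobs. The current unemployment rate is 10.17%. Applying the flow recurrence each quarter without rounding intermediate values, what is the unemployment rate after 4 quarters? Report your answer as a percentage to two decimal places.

Unemployment rate after four quarters ≈ 5.01%.

With a fixed labor force, u_{t+1} = u_t + s·(1−u_t) − f·u_t = u_t·(1−s−f) + s.
Here 1−s−f = 0.730 and s = 0.008.
u_1 = 0.101700 × 0.730 + 0.008 = 0.082241.
u_2 = 0.082241 × 0.730 + 0.008 = 0.068036.
u_3 = 0.068036 × 0.730 + 0.008 = 0.057666.
u_4 = 0.057666 × 0.730 + 0.008 = 0.050096.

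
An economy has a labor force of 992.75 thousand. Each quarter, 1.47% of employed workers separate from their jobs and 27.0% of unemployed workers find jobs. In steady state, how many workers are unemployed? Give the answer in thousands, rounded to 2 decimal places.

About 51.26 thousand are unemployed in steady state.

Steady-state unemployment rate u* = s/(s+f) = 1.47/(1.47+27.0) = 0.051633.
Unemployed = u* × labor force = 0.051633 × 992.75 ≈ 51.26 thousand.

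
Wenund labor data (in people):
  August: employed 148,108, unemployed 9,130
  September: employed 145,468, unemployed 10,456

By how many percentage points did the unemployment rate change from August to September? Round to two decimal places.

August: labor force = 148,108 + 9,130 = 157,238; u = 9,130/157,238 = 5.81%.
September: labor force = 145,468 + 10,456 = 155,924; u = 10,456/155,924 = 6.71%.
Change = 6.71% − 5.81% = +0.90 pp.

The unemployment rate changed by +0.90 percentage points.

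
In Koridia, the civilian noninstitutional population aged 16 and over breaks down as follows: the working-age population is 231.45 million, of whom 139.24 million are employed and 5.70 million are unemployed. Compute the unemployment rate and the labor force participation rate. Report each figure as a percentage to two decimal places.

Labor force = employed + unemployed = 139.24 + 5.70 = 144.94 million.
Unemployment rate = 5.70 / 144.94 = 3.93%.
Labor force participation rate = 144.94 / 231.45 = 62.62%.

Unemployment rate ≈ 3.93%; labor force participation rate ≈ 62.62%.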